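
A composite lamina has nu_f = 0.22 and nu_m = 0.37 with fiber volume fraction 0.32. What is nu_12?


nu_12 = nu_f*Vf + nu_m*(1-Vf) = 0.22*0.32 + 0.37*0.68 = 0.322

0.322


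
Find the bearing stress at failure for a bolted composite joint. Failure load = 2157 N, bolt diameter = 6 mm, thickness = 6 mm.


sigma_br = F/(d*h) = 2157/(6*6) = 59.9 MPa

59.9 MPa


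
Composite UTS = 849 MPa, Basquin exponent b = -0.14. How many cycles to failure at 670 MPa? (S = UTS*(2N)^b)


N = 0.5 * (S/UTS)^(1/b) = 0.5 * (670/849)^(1/-0.14) = 2.7133 cycles

2.7133 cycles


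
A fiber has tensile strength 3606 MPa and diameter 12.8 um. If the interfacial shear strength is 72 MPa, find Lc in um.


Lc = sigma_f * d / (2 * tau_i) = 3606 * 12.8 / (2 * 72) = 320.5 um

320.5 um


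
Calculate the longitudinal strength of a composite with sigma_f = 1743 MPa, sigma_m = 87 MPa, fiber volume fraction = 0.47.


sigma_1 = sigma_f*Vf + sigma_m*(1-Vf) = 1743*0.47 + 87*0.53 = 865.3 MPa

865.3 MPa


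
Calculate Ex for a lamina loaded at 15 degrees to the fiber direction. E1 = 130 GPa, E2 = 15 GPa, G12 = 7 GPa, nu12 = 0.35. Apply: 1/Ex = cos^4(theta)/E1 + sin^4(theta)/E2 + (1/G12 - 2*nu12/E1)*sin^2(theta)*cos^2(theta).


cos^4(15) = 0.870513, sin^4(15) = 0.004487, sin^2(15)*cos^2(15) = 0.0625
1/G12 - 2*nu12/E1 = 1/7 - 2*0.35/130 = 0.137473 GPa^-1
1/Ex = 0.870513/130 + 0.004487/15 + 0.137473*0.0625 = 0.0155874 GPa^-1
Ex = 64.15 GPa

64.15 GPa


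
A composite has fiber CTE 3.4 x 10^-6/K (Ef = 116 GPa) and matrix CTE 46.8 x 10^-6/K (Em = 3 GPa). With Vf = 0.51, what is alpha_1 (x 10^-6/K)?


E1 = Ef*Vf + Em*(1-Vf) = 60.63
alpha_1 = (alpha_f*Ef*Vf + alpha_m*Em*(1-Vf))/E1 = 4.45 x 10^-6/K

4.45 x 10^-6/K


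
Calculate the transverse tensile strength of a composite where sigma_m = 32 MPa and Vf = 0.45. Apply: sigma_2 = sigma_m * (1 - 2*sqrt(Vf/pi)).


factor = 1 - 2*sqrt(0.45/pi) = 0.2431
sigma_2 = 32 * 0.2431 = 7.78 MPa

7.78 MPa


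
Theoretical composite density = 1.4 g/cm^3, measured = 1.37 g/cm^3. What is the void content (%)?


Void% = (rho_theo - rho_actual)/rho_theo * 100 = (1.4 - 1.37)/1.4 * 100 = 2.14%

2.14%


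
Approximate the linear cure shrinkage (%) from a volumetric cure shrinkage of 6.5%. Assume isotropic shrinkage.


Linear shrinkage ≈ vol_shrink/3 = 6.5/3 = 2.167%

2.167%


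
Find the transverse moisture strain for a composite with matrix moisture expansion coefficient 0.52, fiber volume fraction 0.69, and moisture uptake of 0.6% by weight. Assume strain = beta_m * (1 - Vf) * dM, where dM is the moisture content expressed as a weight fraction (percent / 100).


dM = 0.6/100 = 0.006
strain = beta_m * (1-Vf) * dM = 0.52 * 0.31 * 0.006 = 0.0009672

0.0009672


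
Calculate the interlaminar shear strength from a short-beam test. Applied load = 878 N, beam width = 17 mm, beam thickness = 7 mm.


ILSS = 3F/(4bh) = 3*878/(4*17*7) = 5.53 MPa

5.53 MPa


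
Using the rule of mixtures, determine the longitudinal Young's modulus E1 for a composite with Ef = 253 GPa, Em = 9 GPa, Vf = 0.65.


E1 = Ef*Vf + Em*(1-Vf) = 253*0.65 + 9*0.35 = 167.6 GPa

167.6 GPa


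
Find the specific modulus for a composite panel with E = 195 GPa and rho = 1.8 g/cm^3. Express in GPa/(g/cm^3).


Specific stiffness = E/rho = 195/1.8 = 108.3 GPa/(g/cm^3)

108.3 GPa/(g/cm^3)


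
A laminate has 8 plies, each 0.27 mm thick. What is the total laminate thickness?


h = n * t_ply = 8 * 0.27 = 2.16 mm

2.16 mm


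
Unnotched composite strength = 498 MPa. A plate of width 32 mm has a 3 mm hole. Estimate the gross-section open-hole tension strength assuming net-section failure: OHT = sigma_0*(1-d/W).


OHT = sigma_0*(1-d/W) = 498*(1-3/32) = 451.3 MPa

451.3 MPa


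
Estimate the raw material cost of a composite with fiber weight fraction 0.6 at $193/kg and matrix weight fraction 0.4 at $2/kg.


Cost = cost_f*Wf + cost_m*Wm = 193*0.6 + 2*0.4 = $116.6/kg

$116.6/kg


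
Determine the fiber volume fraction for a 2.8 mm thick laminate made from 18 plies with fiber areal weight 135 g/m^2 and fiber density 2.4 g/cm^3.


Vf = n * FAW / (rho_f * h * 1000) = 18 * 135 / (2.4 * 2.8 * 1000) = 0.3616

0.3616


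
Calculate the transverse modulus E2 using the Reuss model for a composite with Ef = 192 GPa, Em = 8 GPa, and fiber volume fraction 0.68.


1/E2 = Vf/Ef + (1-Vf)/Em = 0.68/192 + 0.32/8
E2 = 22.97 GPa

22.97 GPa


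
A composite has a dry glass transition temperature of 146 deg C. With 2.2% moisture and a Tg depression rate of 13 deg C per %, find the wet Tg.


Tg_wet = Tg_dry - k*moisture = 146 - 13*2.2 = 117.4 deg C

117.4 deg C


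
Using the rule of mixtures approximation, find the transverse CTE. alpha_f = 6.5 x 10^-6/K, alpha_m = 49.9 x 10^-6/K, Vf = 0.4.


alpha_2 = alpha_f*Vf + alpha_m*(1-Vf) = 6.5*0.4 + 49.9*0.6 = 32.5 x 10^-6/K

32.5 x 10^-6/K


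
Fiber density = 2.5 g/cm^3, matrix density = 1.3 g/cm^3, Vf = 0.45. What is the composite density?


rho_c = rho_f*Vf + rho_m*(1-Vf) = 2.5*0.45 + 1.3*0.55 = 1.84 g/cm^3

1.84 g/cm^3


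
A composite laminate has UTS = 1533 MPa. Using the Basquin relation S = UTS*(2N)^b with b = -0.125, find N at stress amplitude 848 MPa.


N = 0.5 * (S/UTS)^(1/b) = 0.5 * (848/1533)^(1/-0.125) = 57.0349 cycles

57.0349 cycles


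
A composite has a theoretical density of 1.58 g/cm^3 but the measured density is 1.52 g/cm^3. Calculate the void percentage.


Void% = (rho_theo - rho_actual)/rho_theo * 100 = (1.58 - 1.52)/1.58 * 100 = 3.8%

3.8%


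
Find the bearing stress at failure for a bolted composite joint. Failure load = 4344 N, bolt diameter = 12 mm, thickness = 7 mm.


sigma_br = F/(d*h) = 4344/(12*7) = 51.7 MPa

51.7 MPa


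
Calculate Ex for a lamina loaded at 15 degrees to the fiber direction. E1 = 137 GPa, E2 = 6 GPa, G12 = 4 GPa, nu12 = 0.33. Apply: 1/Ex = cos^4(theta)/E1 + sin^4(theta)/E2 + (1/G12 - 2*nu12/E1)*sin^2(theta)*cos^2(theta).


cos^4(15) = 0.870513, sin^4(15) = 0.004487, sin^2(15)*cos^2(15) = 0.0625
1/G12 - 2*nu12/E1 = 1/4 - 2*0.33/137 = 0.245182 GPa^-1
1/Ex = 0.870513/137 + 0.004487/6 + 0.245182*0.0625 = 0.0224259 GPa^-1
Ex = 44.59 GPa

44.59 GPa


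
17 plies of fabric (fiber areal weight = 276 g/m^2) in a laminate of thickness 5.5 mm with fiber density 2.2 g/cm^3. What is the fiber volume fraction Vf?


Vf = n * FAW / (rho_f * h * 1000) = 17 * 276 / (2.2 * 5.5 * 1000) = 0.3878

0.3878


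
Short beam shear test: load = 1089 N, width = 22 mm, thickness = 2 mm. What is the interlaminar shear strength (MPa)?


ILSS = 3F/(4bh) = 3*1089/(4*22*2) = 18.56 MPa

18.56 MPa


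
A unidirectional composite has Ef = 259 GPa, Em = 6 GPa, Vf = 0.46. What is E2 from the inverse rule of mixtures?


1/E2 = Vf/Ef + (1-Vf)/Em = 0.46/259 + 0.54/6
E2 = 10.9 GPa

10.9 GPa


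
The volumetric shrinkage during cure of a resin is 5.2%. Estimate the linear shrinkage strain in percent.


Linear shrinkage ≈ vol_shrink/3 = 5.2/3 = 1.733%

1.733%


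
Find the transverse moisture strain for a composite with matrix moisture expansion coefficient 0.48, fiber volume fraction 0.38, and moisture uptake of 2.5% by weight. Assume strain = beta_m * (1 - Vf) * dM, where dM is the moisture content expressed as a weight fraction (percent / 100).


dM = 2.5/100 = 0.025
strain = beta_m * (1-Vf) * dM = 0.48 * 0.62 * 0.025 = 0.00744

0.00744


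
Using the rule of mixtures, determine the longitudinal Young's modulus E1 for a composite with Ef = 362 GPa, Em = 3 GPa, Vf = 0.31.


E1 = Ef*Vf + Em*(1-Vf) = 362*0.31 + 3*0.69 = 114.29 GPa

114.29 GPa


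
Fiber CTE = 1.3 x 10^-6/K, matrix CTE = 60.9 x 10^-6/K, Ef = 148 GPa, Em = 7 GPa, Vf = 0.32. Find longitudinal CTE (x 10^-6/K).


E1 = Ef*Vf + Em*(1-Vf) = 52.12
alpha_1 = (alpha_f*Ef*Vf + alpha_m*Em*(1-Vf))/E1 = 6.74 x 10^-6/K

6.74 x 10^-6/K


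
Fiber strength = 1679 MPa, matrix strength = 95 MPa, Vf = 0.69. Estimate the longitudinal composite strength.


sigma_1 = sigma_f*Vf + sigma_m*(1-Vf) = 1679*0.69 + 95*0.31 = 1188.0 MPa

1188.0 MPa


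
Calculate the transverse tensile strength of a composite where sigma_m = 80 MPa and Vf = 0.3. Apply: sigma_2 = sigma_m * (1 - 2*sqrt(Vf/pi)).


factor = 1 - 2*sqrt(0.3/pi) = 0.382
sigma_2 = 80 * 0.382 = 30.56 MPa

30.56 MPa


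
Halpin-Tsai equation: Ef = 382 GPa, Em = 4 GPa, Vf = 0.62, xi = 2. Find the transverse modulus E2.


eta = (Ef/Em - 1)/(Ef/Em + xi) = (95.5 - 1)/(95.5 + 2) = 0.9692
E2 = Em*(1+xi*eta*Vf)/(1-eta*Vf) = 22.07 GPa

22.07 GPa


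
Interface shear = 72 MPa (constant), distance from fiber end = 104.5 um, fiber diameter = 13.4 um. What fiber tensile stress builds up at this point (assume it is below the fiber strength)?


Force balance: sigma_f * (pi*d^2/4) = tau * (pi*d) * x  ->  sigma_f = 4 * tau * x / d
sigma_f = 4 * 72 * 104.5 / 13.4 = 2246.0 MPa

2246.0 MPa


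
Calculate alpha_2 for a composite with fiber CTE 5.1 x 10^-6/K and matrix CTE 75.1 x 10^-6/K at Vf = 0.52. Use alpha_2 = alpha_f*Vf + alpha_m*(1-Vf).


alpha_2 = alpha_f*Vf + alpha_m*(1-Vf) = 5.1*0.52 + 75.1*0.48 = 38.7 x 10^-6/K

38.7 x 10^-6/K


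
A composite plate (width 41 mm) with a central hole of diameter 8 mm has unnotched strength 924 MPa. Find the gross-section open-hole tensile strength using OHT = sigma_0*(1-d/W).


OHT = sigma_0*(1-d/W) = 924*(1-8/41) = 743.7 MPa

743.7 MPa


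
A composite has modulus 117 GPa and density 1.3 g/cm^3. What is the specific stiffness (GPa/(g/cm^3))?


Specific stiffness = E/rho = 117/1.3 = 90.0 GPa/(g/cm^3)

90.0 GPa/(g/cm^3)


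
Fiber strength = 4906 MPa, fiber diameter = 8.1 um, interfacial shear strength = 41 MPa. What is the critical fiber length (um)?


Lc = sigma_f * d / (2 * tau_i) = 4906 * 8.1 / (2 * 41) = 484.6 um

484.6 um


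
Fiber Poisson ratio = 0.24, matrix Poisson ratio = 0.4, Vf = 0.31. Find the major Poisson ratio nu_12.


nu_12 = nu_f*Vf + nu_m*(1-Vf) = 0.24*0.31 + 0.4*0.69 = 0.3504

0.3504


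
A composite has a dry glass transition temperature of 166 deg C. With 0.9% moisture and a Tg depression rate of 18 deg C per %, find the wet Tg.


Tg_wet = Tg_dry - k*moisture = 166 - 18*0.9 = 149.8 deg C

149.8 deg C


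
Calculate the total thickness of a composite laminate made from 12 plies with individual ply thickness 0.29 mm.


h = n * t_ply = 12 * 0.29 = 3.48 mm

3.48 mm


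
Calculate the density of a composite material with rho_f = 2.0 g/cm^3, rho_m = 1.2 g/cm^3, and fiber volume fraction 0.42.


rho_c = rho_f*Vf + rho_m*(1-Vf) = 2.0*0.42 + 1.2*0.58 = 1.536 g/cm^3

1.536 g/cm^3


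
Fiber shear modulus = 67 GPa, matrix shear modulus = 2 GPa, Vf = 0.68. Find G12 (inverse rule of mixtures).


1/G12 = Vf/Gf + (1-Vf)/Gm = 0.68/67 + 0.32/2
G12 = 5.88 GPa

5.88 GPa


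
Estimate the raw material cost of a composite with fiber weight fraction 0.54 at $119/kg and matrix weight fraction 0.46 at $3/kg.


Cost = cost_f*Wf + cost_m*Wm = 119*0.54 + 3*0.46 = $65.64/kg

$65.64/kg


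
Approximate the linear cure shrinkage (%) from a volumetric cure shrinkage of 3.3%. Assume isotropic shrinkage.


Linear shrinkage ≈ vol_shrink/3 = 3.3/3 = 1.1%

1.1%


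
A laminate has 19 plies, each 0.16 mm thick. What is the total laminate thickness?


h = n * t_ply = 19 * 0.16 = 3.04 mm

3.04 mm


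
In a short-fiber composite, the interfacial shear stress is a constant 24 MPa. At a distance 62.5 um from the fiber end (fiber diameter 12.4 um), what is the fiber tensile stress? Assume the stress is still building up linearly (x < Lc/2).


Force balance: sigma_f * (pi*d^2/4) = tau * (pi*d) * x  ->  sigma_f = 4 * tau * x / d
sigma_f = 4 * 24 * 62.5 / 12.4 = 483.9 MPa

483.9 MPa


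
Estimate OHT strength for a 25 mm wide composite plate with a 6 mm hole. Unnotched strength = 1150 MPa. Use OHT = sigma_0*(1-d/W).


OHT = sigma_0*(1-d/W) = 1150*(1-6/25) = 874.0 MPa

874.0 MPa


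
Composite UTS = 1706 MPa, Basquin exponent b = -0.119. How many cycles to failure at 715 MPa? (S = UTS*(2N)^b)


N = 0.5 * (S/UTS)^(1/b) = 0.5 * (715/1706)^(1/-0.119) = 745.9205 cycles

745.9205 cycles


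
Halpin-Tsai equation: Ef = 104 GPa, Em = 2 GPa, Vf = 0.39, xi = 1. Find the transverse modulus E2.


eta = (Ef/Em - 1)/(Ef/Em + xi) = (52.0 - 1)/(52.0 + 1) = 0.9623
E2 = Em*(1+xi*eta*Vf)/(1-eta*Vf) = 4.4 GPa

4.4 GPa


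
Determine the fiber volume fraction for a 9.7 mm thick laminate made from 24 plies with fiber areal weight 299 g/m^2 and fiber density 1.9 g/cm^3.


Vf = n * FAW / (rho_f * h * 1000) = 24 * 299 / (1.9 * 9.7 * 1000) = 0.3894

0.3894


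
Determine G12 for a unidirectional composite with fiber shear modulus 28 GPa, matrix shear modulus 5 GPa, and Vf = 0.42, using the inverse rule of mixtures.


1/G12 = Vf/Gf + (1-Vf)/Gm = 0.42/28 + 0.58/5
G12 = 7.63 GPa

7.63 GPa


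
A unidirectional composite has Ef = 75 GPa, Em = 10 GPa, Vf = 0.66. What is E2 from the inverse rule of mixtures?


1/E2 = Vf/Ef + (1-Vf)/Em = 0.66/75 + 0.34/10
E2 = 23.36 GPa

23.36 GPa


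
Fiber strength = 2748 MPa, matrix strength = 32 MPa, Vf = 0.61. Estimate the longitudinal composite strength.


sigma_1 = sigma_f*Vf + sigma_m*(1-Vf) = 2748*0.61 + 32*0.39 = 1688.8 MPa

1688.8 MPa


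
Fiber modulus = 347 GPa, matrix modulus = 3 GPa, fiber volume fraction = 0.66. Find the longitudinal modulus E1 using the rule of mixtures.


E1 = Ef*Vf + Em*(1-Vf) = 347*0.66 + 3*0.34 = 230.04 GPa

230.04 GPa


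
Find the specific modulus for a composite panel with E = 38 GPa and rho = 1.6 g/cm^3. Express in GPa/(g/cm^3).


Specific stiffness = E/rho = 38/1.6 = 23.8 GPa/(g/cm^3)

23.8 GPa/(g/cm^3)


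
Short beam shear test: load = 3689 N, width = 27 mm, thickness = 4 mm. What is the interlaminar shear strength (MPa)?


ILSS = 3F/(4bh) = 3*3689/(4*27*4) = 25.62 MPa

25.62 MPa


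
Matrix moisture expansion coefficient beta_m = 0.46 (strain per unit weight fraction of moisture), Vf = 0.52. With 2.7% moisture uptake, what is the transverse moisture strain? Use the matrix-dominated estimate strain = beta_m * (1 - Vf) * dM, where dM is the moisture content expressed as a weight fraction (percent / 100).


dM = 2.7/100 = 0.027
strain = beta_m * (1-Vf) * dM = 0.46 * 0.48 * 0.027 = 0.0059616

0.0059616


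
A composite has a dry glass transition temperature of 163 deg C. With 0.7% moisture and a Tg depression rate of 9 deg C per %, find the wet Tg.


Tg_wet = Tg_dry - k*moisture = 163 - 9*0.7 = 156.7 deg C

156.7 deg C


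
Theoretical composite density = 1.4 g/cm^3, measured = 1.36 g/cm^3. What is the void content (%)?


Void% = (rho_theo - rho_actual)/rho_theo * 100 = (1.4 - 1.36)/1.4 * 100 = 2.86%

2.86%


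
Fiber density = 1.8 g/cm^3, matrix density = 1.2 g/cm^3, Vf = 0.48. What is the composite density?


rho_c = rho_f*Vf + rho_m*(1-Vf) = 1.8*0.48 + 1.2*0.52 = 1.488 g/cm^3

1.488 g/cm^3


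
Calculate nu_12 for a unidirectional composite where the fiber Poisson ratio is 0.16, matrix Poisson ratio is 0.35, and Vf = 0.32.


nu_12 = nu_f*Vf + nu_m*(1-Vf) = 0.16*0.32 + 0.35*0.68 = 0.2892

0.2892


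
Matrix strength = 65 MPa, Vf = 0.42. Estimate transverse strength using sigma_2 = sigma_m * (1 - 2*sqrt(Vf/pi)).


factor = 1 - 2*sqrt(0.42/pi) = 0.2687
sigma_2 = 65 * 0.2687 = 17.47 MPa

17.47 MPa


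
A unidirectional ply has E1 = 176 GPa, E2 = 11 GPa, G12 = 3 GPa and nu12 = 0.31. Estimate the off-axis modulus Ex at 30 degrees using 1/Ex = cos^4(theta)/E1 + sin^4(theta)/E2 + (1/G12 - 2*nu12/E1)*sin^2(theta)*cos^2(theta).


cos^4(30) = 0.5625, sin^4(30) = 0.0625, sin^2(30)*cos^2(30) = 0.1875
1/G12 - 2*nu12/E1 = 1/3 - 2*0.31/176 = 0.329811 GPa^-1
1/Ex = 0.5625/176 + 0.0625/11 + 0.329811*0.1875 = 0.0707173 GPa^-1
Ex = 14.14 GPa

14.14 GPa


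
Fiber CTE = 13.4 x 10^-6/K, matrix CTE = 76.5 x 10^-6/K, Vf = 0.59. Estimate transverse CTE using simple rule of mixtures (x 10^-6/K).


alpha_2 = alpha_f*Vf + alpha_m*(1-Vf) = 13.4*0.59 + 76.5*0.41 = 39.3 x 10^-6/K

39.3 x 10^-6/K


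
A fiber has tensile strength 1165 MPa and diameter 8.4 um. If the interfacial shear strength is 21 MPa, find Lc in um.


Lc = sigma_f * d / (2 * tau_i) = 1165 * 8.4 / (2 * 21) = 233.0 um

233.0 um


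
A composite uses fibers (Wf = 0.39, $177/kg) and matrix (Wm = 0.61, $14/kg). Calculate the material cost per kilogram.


Cost = cost_f*Wf + cost_m*Wm = 177*0.39 + 14*0.61 = $77.57/kg

$77.57/kg


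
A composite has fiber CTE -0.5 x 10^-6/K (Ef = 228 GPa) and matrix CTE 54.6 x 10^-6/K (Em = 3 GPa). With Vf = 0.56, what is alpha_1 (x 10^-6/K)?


E1 = Ef*Vf + Em*(1-Vf) = 129.0
alpha_1 = (alpha_f*Ef*Vf + alpha_m*Em*(1-Vf))/E1 = 0.06 x 10^-6/K

0.06 x 10^-6/K


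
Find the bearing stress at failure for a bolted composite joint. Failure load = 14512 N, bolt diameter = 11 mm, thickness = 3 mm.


sigma_br = F/(d*h) = 14512/(11*3) = 439.8 MPa

439.8 MPa


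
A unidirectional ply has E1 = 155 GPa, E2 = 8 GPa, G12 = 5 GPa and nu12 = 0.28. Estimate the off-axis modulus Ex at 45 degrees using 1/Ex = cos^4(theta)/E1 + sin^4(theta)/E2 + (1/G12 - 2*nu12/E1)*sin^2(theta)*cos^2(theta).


cos^4(45) = 0.25, sin^4(45) = 0.25, sin^2(45)*cos^2(45) = 0.25
1/G12 - 2*nu12/E1 = 1/5 - 2*0.28/155 = 0.196387 GPa^-1
1/Ex = 0.25/155 + 0.25/8 + 0.196387*0.25 = 0.0819597 GPa^-1
Ex = 12.2 GPa

12.2 GPa


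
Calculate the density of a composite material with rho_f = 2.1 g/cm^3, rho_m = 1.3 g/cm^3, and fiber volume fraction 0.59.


rho_c = rho_f*Vf + rho_m*(1-Vf) = 2.1*0.59 + 1.3*0.41 = 1.772 g/cm^3

1.772 g/cm^3


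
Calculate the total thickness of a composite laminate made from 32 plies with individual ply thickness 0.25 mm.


h = n * t_ply = 32 * 0.25 = 8.0 mm

8.0 mm


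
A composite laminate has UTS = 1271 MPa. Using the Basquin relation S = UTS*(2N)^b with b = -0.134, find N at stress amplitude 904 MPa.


N = 0.5 * (S/UTS)^(1/b) = 0.5 * (904/1271)^(1/-0.134) = 6.3574 cycles

6.3574 cycles


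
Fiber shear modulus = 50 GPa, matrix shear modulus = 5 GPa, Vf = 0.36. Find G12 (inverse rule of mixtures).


1/G12 = Vf/Gf + (1-Vf)/Gm = 0.36/50 + 0.64/5
G12 = 7.4 GPa

7.4 GPa


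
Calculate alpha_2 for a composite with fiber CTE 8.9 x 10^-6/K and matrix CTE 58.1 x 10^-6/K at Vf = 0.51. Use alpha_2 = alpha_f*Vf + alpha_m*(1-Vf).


alpha_2 = alpha_f*Vf + alpha_m*(1-Vf) = 8.9*0.51 + 58.1*0.49 = 33.0 x 10^-6/K

33.0 x 10^-6/K


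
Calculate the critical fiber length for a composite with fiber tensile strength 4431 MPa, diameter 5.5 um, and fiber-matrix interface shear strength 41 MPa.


Lc = sigma_f * d / (2 * tau_i) = 4431 * 5.5 / (2 * 41) = 297.2 um

297.2 um


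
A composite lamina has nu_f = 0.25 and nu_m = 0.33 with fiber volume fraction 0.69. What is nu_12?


nu_12 = nu_f*Vf + nu_m*(1-Vf) = 0.25*0.69 + 0.33*0.31 = 0.2748

0.2748


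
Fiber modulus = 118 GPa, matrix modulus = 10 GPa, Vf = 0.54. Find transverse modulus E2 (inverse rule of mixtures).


1/E2 = Vf/Ef + (1-Vf)/Em = 0.54/118 + 0.46/10
E2 = 19.77 GPa

19.77 GPa


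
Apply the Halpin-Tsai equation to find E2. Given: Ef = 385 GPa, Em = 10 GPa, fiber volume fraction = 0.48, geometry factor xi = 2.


eta = (Ef/Em - 1)/(Ef/Em + xi) = (38.5 - 1)/(38.5 + 2) = 0.9259
E2 = Em*(1+xi*eta*Vf)/(1-eta*Vf) = 34.0 GPa

34.0 GPa


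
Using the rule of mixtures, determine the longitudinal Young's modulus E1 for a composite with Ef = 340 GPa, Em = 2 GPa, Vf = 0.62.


E1 = Ef*Vf + Em*(1-Vf) = 340*0.62 + 2*0.38 = 211.56 GPa

211.56 GPa


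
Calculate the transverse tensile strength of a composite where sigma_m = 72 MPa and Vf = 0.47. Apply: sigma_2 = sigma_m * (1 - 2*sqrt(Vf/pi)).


factor = 1 - 2*sqrt(0.47/pi) = 0.2264
sigma_2 = 72 * 0.2264 = 16.3 MPa

16.3 MPa


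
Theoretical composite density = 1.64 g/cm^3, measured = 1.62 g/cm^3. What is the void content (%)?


Void% = (rho_theo - rho_actual)/rho_theo * 100 = (1.64 - 1.62)/1.64 * 100 = 1.22%

1.22%


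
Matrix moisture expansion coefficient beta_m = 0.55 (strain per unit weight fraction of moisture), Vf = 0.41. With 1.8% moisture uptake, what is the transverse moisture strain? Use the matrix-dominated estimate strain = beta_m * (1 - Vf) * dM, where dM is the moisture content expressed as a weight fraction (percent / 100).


dM = 1.8/100 = 0.018
strain = beta_m * (1-Vf) * dM = 0.55 * 0.59 * 0.018 = 0.005841

0.005841


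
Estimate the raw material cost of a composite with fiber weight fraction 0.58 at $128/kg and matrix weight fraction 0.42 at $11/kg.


Cost = cost_f*Wf + cost_m*Wm = 128*0.58 + 11*0.42 = $78.86/kg

$78.86/kg


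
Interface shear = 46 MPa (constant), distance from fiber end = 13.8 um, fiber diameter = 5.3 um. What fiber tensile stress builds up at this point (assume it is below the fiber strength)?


Force balance: sigma_f * (pi*d^2/4) = tau * (pi*d) * x  ->  sigma_f = 4 * tau * x / d
sigma_f = 4 * 46 * 13.8 / 5.3 = 479.1 MPa

479.1 MPa


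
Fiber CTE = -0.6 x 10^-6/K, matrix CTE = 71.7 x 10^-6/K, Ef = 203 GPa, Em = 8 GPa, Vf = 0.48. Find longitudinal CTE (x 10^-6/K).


E1 = Ef*Vf + Em*(1-Vf) = 101.6
alpha_1 = (alpha_f*Ef*Vf + alpha_m*Em*(1-Vf))/E1 = 2.36 x 10^-6/K

2.36 x 10^-6/K


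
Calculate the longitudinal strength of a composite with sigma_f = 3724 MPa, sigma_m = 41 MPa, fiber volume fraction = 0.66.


sigma_1 = sigma_f*Vf + sigma_m*(1-Vf) = 3724*0.66 + 41*0.34 = 2471.8 MPa

2471.8 MPa


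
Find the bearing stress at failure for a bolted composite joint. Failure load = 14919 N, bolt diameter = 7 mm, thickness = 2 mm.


sigma_br = F/(d*h) = 14919/(7*2) = 1065.6 MPa

1065.6 MPa


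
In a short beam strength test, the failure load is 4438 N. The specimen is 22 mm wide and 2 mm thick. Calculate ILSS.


ILSS = 3F/(4bh) = 3*4438/(4*22*2) = 75.65 MPa

75.65 MPa


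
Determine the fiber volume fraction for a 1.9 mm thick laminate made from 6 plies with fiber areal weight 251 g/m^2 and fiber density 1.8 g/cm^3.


Vf = n * FAW / (rho_f * h * 1000) = 6 * 251 / (1.8 * 1.9 * 1000) = 0.4404

0.4404


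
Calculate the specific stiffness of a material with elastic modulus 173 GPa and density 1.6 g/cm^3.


Specific stiffness = E/rho = 173/1.6 = 108.1 GPa/(g/cm^3)

108.1 GPa/(g/cm^3)


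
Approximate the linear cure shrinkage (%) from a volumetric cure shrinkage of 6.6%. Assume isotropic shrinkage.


Linear shrinkage ≈ vol_shrink/3 = 6.6/3 = 2.2%

2.2%


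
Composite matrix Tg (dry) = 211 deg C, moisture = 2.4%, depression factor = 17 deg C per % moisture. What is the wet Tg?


Tg_wet = Tg_dry - k*moisture = 211 - 17*2.4 = 170.2 deg C

170.2 deg C


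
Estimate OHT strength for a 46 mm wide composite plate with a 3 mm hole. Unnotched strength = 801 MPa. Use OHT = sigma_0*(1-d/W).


OHT = sigma_0*(1-d/W) = 801*(1-3/46) = 748.8 MPa

748.8 MPa


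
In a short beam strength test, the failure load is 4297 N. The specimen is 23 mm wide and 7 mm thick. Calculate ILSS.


ILSS = 3F/(4bh) = 3*4297/(4*23*7) = 20.02 MPa

20.02 MPa


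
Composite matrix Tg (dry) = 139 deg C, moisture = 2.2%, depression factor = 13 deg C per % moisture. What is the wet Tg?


Tg_wet = Tg_dry - k*moisture = 139 - 13*2.2 = 110.4 deg C

110.4 deg C


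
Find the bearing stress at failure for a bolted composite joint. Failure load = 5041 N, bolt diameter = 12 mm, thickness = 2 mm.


sigma_br = F/(d*h) = 5041/(12*2) = 210.0 MPa

210.0 MPa


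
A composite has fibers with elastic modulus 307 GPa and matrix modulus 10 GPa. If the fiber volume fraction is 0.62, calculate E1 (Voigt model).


E1 = Ef*Vf + Em*(1-Vf) = 307*0.62 + 10*0.38 = 194.14 GPa

194.14 GPa


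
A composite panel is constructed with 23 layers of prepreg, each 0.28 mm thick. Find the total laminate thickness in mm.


h = n * t_ply = 23 * 0.28 = 6.44 mm

6.44 mm


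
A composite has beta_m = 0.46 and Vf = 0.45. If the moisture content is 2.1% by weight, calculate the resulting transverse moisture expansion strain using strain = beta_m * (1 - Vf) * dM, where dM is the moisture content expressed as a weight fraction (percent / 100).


dM = 2.1/100 = 0.021
strain = beta_m * (1-Vf) * dM = 0.46 * 0.55 * 0.021 = 0.005313

0.005313


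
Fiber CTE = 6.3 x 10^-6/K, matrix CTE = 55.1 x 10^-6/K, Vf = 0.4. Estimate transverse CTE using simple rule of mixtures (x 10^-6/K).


alpha_2 = alpha_f*Vf + alpha_m*(1-Vf) = 6.3*0.4 + 55.1*0.6 = 35.6 x 10^-6/K

35.6 x 10^-6/K


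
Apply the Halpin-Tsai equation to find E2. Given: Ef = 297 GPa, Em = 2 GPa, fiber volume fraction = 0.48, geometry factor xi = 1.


eta = (Ef/Em - 1)/(Ef/Em + xi) = (148.5 - 1)/(148.5 + 1) = 0.9866
E2 = Em*(1+xi*eta*Vf)/(1-eta*Vf) = 5.6 GPa

5.6 GPa


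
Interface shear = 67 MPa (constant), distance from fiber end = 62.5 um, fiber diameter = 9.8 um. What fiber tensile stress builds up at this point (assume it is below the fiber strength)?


Force balance: sigma_f * (pi*d^2/4) = tau * (pi*d) * x  ->  sigma_f = 4 * tau * x / d
sigma_f = 4 * 67 * 62.5 / 9.8 = 1709.2 MPa

1709.2 MPa


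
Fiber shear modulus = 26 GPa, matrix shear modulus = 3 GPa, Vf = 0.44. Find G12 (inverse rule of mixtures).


1/G12 = Vf/Gf + (1-Vf)/Gm = 0.44/26 + 0.56/3
G12 = 4.91 GPa

4.91 GPa


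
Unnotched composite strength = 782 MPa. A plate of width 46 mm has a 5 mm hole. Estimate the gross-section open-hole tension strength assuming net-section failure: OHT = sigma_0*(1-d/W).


OHT = sigma_0*(1-d/W) = 782*(1-5/46) = 697.0 MPa

697.0 MPa


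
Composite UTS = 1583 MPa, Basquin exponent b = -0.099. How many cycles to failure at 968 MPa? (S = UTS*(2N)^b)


N = 0.5 * (S/UTS)^(1/b) = 0.5 * (968/1583)^(1/-0.099) = 71.8790 cycles

71.8790 cycles


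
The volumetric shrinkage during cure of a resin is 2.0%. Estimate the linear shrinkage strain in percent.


Linear shrinkage ≈ vol_shrink/3 = 2.0/3 = 0.667%

0.667%


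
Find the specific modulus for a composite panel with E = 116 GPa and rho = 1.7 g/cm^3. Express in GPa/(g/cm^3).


Specific stiffness = E/rho = 116/1.7 = 68.2 GPa/(g/cm^3)

68.2 GPa/(g/cm^3)


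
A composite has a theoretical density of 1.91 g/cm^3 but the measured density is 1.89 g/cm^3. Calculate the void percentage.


Void% = (rho_theo - rho_actual)/rho_theo * 100 = (1.91 - 1.89)/1.91 * 100 = 1.05%

1.05%


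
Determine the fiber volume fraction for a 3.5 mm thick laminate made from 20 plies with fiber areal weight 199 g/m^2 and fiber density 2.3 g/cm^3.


Vf = n * FAW / (rho_f * h * 1000) = 20 * 199 / (2.3 * 3.5 * 1000) = 0.4944

0.4944


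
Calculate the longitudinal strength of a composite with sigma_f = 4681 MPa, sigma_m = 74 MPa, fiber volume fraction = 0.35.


sigma_1 = sigma_f*Vf + sigma_m*(1-Vf) = 4681*0.35 + 74*0.65 = 1686.5 MPa

1686.5 MPa


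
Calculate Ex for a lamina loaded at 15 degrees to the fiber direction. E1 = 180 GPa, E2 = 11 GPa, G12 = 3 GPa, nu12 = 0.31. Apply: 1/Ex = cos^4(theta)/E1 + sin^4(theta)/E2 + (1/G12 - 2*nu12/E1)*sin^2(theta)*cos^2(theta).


cos^4(15) = 0.870513, sin^4(15) = 0.004487, sin^2(15)*cos^2(15) = 0.0625
1/G12 - 2*nu12/E1 = 1/3 - 2*0.31/180 = 0.329889 GPa^-1
1/Ex = 0.870513/180 + 0.004487/11 + 0.329889*0.0625 = 0.0258622 GPa^-1
Ex = 38.67 GPa

38.67 GPa


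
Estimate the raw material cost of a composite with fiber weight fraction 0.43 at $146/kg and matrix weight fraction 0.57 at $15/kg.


Cost = cost_f*Wf + cost_m*Wm = 146*0.43 + 15*0.57 = $71.33/kg

$71.33/kg


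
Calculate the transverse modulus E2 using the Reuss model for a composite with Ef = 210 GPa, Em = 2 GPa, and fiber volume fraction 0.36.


1/E2 = Vf/Ef + (1-Vf)/Em = 0.36/210 + 0.64/2
E2 = 3.11 GPa

3.11 GPa


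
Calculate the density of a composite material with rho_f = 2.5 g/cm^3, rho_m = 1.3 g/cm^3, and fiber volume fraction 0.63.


rho_c = rho_f*Vf + rho_m*(1-Vf) = 2.5*0.63 + 1.3*0.37 = 2.056 g/cm^3

2.056 g/cm^3


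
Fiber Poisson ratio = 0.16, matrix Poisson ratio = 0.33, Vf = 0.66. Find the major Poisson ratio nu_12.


nu_12 = nu_f*Vf + nu_m*(1-Vf) = 0.16*0.66 + 0.33*0.34 = 0.2178

0.2178


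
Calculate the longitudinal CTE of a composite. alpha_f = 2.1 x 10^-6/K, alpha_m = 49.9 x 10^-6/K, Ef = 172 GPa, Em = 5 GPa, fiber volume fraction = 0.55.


E1 = Ef*Vf + Em*(1-Vf) = 96.85
alpha_1 = (alpha_f*Ef*Vf + alpha_m*Em*(1-Vf))/E1 = 3.21 x 10^-6/K

3.21 x 10^-6/K


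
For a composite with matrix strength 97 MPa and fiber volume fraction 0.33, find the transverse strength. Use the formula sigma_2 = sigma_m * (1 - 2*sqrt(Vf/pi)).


factor = 1 - 2*sqrt(0.33/pi) = 0.3518
sigma_2 = 97 * 0.3518 = 34.12 MPa

34.12 MPa


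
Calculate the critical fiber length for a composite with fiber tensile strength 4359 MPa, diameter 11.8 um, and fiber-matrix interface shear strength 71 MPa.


Lc = sigma_f * d / (2 * tau_i) = 4359 * 11.8 / (2 * 71) = 362.2 um

362.2 um


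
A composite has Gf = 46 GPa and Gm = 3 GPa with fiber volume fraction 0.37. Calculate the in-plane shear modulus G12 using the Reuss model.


1/G12 = Vf/Gf + (1-Vf)/Gm = 0.37/46 + 0.63/3
G12 = 4.59 GPa

4.59 GPa


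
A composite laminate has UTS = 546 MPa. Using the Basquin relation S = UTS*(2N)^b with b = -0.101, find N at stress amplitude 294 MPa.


N = 0.5 * (S/UTS)^(1/b) = 0.5 * (294/546)^(1/-0.101) = 229.5117 cycles

229.5117 cycles


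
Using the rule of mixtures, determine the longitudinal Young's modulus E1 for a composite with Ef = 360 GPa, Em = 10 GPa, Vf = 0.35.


E1 = Ef*Vf + Em*(1-Vf) = 360*0.35 + 10*0.65 = 132.5 GPa

132.5 GPa


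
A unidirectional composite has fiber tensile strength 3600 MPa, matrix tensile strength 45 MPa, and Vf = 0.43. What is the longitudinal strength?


sigma_1 = sigma_f*Vf + sigma_m*(1-Vf) = 3600*0.43 + 45*0.57 = 1573.7 MPa

1573.7 MPa


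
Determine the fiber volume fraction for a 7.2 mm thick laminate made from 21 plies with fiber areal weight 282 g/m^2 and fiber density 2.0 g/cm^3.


Vf = n * FAW / (rho_f * h * 1000) = 21 * 282 / (2.0 * 7.2 * 1000) = 0.4113

0.4113


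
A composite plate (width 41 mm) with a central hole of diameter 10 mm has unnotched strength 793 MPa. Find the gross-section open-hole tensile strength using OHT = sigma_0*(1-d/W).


OHT = sigma_0*(1-d/W) = 793*(1-10/41) = 599.6 MPa

599.6 MPa


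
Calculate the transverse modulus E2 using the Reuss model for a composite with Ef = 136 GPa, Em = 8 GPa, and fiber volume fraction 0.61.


1/E2 = Vf/Ef + (1-Vf)/Em = 0.61/136 + 0.39/8
E2 = 18.78 GPa

18.78 GPa


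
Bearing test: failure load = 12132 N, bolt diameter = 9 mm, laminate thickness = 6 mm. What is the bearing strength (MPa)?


sigma_br = F/(d*h) = 12132/(9*6) = 224.7 MPa

224.7 MPa


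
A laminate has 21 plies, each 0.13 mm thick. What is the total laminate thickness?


h = n * t_ply = 21 * 0.13 = 2.73 mm

2.73 mm


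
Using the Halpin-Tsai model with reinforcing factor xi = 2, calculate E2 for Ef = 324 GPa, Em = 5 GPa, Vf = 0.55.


eta = (Ef/Em - 1)/(Ef/Em + xi) = (64.8 - 1)/(64.8 + 2) = 0.9551
E2 = Em*(1+xi*eta*Vf)/(1-eta*Vf) = 21.6 GPa

21.6 GPa


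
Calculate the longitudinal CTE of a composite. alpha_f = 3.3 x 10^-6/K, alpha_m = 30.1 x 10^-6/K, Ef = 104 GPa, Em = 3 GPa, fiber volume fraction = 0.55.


E1 = Ef*Vf + Em*(1-Vf) = 58.55
alpha_1 = (alpha_f*Ef*Vf + alpha_m*Em*(1-Vf))/E1 = 3.92 x 10^-6/K

3.92 x 10^-6/K


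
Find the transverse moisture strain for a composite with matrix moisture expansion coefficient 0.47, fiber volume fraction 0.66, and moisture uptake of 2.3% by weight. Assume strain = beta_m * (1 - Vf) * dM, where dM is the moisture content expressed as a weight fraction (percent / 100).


dM = 2.3/100 = 0.023
strain = beta_m * (1-Vf) * dM = 0.47 * 0.34 * 0.023 = 0.0036754

0.0036754


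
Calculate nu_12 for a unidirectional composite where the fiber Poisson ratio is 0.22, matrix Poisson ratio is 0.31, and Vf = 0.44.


nu_12 = nu_f*Vf + nu_m*(1-Vf) = 0.22*0.44 + 0.31*0.56 = 0.2704

0.2704


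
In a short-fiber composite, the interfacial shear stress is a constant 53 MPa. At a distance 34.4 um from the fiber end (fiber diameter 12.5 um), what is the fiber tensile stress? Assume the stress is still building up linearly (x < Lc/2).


Force balance: sigma_f * (pi*d^2/4) = tau * (pi*d) * x  ->  sigma_f = 4 * tau * x / d
sigma_f = 4 * 53 * 34.4 / 12.5 = 583.4 MPa

583.4 MPa


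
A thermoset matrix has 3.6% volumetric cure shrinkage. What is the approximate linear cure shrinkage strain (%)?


Linear shrinkage ≈ vol_shrink/3 = 3.6/3 = 1.2%

1.2%


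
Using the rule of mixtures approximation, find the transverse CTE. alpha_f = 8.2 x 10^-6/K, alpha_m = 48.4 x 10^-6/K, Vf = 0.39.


alpha_2 = alpha_f*Vf + alpha_m*(1-Vf) = 8.2*0.39 + 48.4*0.61 = 32.7 x 10^-6/K

32.7 x 10^-6/K


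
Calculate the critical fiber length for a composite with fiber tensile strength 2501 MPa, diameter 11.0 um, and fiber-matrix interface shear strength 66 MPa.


Lc = sigma_f * d / (2 * tau_i) = 2501 * 11.0 / (2 * 66) = 208.4 um

208.4 um


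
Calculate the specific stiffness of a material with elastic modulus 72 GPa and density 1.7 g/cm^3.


Specific stiffness = E/rho = 72/1.7 = 42.4 GPa/(g/cm^3)

42.4 GPa/(g/cm^3)


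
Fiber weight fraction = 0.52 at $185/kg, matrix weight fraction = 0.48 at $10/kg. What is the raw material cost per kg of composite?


Cost = cost_f*Wf + cost_m*Wm = 185*0.52 + 10*0.48 = $101.0/kg

$101.0/kg


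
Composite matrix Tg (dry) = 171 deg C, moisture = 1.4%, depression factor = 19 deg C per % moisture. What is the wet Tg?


Tg_wet = Tg_dry - k*moisture = 171 - 19*1.4 = 144.4 deg C

144.4 deg C


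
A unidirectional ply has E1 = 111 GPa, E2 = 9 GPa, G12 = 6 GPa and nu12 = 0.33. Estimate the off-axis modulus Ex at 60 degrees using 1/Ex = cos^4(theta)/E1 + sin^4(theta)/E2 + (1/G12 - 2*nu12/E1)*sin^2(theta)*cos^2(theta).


cos^4(60) = 0.0625, sin^4(60) = 0.5625, sin^2(60)*cos^2(60) = 0.1875
1/G12 - 2*nu12/E1 = 1/6 - 2*0.33/111 = 0.160721 GPa^-1
1/Ex = 0.0625/111 + 0.5625/9 + 0.160721*0.1875 = 0.0931982 GPa^-1
Ex = 10.73 GPa

10.73 GPa


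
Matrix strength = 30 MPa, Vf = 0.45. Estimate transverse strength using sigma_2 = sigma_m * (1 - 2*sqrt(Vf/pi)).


factor = 1 - 2*sqrt(0.45/pi) = 0.2431
sigma_2 = 30 * 0.2431 = 7.29 MPa

7.29 MPa


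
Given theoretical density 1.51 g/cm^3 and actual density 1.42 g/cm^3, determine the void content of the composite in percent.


Void% = (rho_theo - rho_actual)/rho_theo * 100 = (1.51 - 1.42)/1.51 * 100 = 5.96%

5.96%


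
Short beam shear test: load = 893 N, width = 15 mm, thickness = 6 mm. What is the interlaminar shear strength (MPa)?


ILSS = 3F/(4bh) = 3*893/(4*15*6) = 7.44 MPa

7.44 MPa


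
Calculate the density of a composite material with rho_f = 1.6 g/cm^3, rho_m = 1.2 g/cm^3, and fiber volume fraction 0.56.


rho_c = rho_f*Vf + rho_m*(1-Vf) = 1.6*0.56 + 1.2*0.44 = 1.424 g/cm^3

1.424 g/cm^3


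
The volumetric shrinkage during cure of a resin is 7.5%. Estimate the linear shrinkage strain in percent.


Linear shrinkage ≈ vol_shrink/3 = 7.5/3 = 2.5%

2.5%


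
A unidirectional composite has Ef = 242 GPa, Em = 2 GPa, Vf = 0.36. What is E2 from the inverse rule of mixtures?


1/E2 = Vf/Ef + (1-Vf)/Em = 0.36/242 + 0.64/2
E2 = 3.11 GPa

3.11 GPa


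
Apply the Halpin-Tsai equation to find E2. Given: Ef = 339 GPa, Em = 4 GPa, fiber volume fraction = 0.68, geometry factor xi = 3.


eta = (Ef/Em - 1)/(Ef/Em + xi) = (84.75 - 1)/(84.75 + 3) = 0.9544
E2 = Em*(1+xi*eta*Vf)/(1-eta*Vf) = 33.58 GPa

33.58 GPa


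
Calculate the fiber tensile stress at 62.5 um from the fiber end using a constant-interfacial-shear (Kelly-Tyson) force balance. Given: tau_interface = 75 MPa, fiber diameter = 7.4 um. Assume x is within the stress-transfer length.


Force balance: sigma_f * (pi*d^2/4) = tau * (pi*d) * x  ->  sigma_f = 4 * tau * x / d
sigma_f = 4 * 75 * 62.5 / 7.4 = 2533.8 MPa

2533.8 MPa


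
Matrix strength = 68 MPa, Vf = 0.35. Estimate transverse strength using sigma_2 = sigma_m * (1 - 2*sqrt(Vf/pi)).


factor = 1 - 2*sqrt(0.35/pi) = 0.3324
sigma_2 = 68 * 0.3324 = 22.61 MPa

22.61 MPa


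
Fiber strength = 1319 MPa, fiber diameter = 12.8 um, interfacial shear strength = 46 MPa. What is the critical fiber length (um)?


Lc = sigma_f * d / (2 * tau_i) = 1319 * 12.8 / (2 * 46) = 183.5 um

183.5 um


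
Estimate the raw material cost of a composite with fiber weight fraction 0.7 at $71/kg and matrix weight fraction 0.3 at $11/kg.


Cost = cost_f*Wf + cost_m*Wm = 71*0.7 + 11*0.3 = $53.0/kg

$53.0/kg


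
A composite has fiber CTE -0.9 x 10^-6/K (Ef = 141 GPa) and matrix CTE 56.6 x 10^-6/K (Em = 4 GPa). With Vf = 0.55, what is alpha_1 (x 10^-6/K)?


E1 = Ef*Vf + Em*(1-Vf) = 79.35
alpha_1 = (alpha_f*Ef*Vf + alpha_m*Em*(1-Vf))/E1 = 0.4 x 10^-6/K

0.4 x 10^-6/K


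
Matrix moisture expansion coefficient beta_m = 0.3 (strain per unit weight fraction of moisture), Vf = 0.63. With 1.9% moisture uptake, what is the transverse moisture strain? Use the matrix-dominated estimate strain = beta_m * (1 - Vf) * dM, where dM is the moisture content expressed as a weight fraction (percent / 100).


dM = 1.9/100 = 0.019
strain = beta_m * (1-Vf) * dM = 0.3 * 0.37 * 0.019 = 0.002109

0.002109


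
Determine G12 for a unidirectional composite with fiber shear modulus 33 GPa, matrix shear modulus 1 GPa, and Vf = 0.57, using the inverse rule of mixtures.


1/G12 = Vf/Gf + (1-Vf)/Gm = 0.57/33 + 0.43/1
G12 = 2.24 GPa

2.24 GPa


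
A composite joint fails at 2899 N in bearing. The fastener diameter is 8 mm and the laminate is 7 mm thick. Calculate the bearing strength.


sigma_br = F/(d*h) = 2899/(8*7) = 51.8 MPa

51.8 MPa


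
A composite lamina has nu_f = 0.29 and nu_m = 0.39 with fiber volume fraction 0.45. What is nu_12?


nu_12 = nu_f*Vf + nu_m*(1-Vf) = 0.29*0.45 + 0.39*0.55 = 0.345

0.345


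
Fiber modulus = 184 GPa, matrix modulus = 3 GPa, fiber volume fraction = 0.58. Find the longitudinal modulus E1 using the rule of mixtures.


E1 = Ef*Vf + Em*(1-Vf) = 184*0.58 + 3*0.42 = 107.98 GPa

107.98 GPa


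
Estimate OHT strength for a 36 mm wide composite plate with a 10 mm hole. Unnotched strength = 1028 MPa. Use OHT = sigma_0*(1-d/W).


OHT = sigma_0*(1-d/W) = 1028*(1-10/36) = 742.4 MPa

742.4 MPa


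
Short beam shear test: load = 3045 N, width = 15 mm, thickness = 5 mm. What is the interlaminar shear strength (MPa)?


ILSS = 3F/(4bh) = 3*3045/(4*15*5) = 30.45 MPa

30.45 MPa


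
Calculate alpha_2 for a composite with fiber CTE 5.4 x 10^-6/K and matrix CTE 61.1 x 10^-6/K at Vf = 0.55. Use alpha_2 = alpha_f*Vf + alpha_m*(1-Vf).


alpha_2 = alpha_f*Vf + alpha_m*(1-Vf) = 5.4*0.55 + 61.1*0.45 = 30.5 x 10^-6/K

30.5 x 10^-6/K


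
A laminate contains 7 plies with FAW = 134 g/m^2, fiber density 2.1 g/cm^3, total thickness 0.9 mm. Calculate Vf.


Vf = n * FAW / (rho_f * h * 1000) = 7 * 134 / (2.1 * 0.9 * 1000) = 0.4963

0.4963


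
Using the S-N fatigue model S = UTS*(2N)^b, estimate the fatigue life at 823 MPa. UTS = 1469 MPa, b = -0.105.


N = 0.5 * (S/UTS)^(1/b) = 0.5 * (823/1469)^(1/-0.105) = 124.5574 cycles

124.5574 cycles


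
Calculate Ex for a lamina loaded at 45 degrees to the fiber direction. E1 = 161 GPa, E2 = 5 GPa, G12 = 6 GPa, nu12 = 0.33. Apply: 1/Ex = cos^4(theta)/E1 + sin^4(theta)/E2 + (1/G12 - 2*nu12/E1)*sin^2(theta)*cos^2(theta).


cos^4(45) = 0.25, sin^4(45) = 0.25, sin^2(45)*cos^2(45) = 0.25
1/G12 - 2*nu12/E1 = 1/6 - 2*0.33/161 = 0.162567 GPa^-1
1/Ex = 0.25/161 + 0.25/5 + 0.162567*0.25 = 0.0921946 GPa^-1
Ex = 10.85 GPa

10.85 GPa


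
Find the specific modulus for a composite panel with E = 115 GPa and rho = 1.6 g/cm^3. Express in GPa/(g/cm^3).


Specific stiffness = E/rho = 115/1.6 = 71.9 GPa/(g/cm^3)

71.9 GPa/(g/cm^3)
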